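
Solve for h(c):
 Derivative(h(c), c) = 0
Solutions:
 h(c) = C1


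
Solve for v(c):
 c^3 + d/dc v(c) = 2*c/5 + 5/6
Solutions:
 v(c) = C1 - c^4/4 + c^2/5 + 5*c/6


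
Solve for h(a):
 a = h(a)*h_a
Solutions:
 h(a) = -sqrt(C1 + a^2)
 h(a) = sqrt(C1 + a^2)


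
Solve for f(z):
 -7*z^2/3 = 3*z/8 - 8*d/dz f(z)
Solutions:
 f(z) = C1 + 7*z^3/72 + 3*z^2/128


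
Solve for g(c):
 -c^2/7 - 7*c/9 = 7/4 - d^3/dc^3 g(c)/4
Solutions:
 g(c) = C1 + C2*c + C3*c^2 + c^5/105 + 7*c^4/54 + 7*c^3/6


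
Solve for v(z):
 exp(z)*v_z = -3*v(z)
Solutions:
 v(z) = C1*exp(3*exp(-z))


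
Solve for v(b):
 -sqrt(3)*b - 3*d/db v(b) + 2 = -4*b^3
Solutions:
 v(b) = C1 + b^4/3 - sqrt(3)*b^2/6 + 2*b/3


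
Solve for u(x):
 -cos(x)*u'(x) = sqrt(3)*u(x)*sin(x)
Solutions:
 u(x) = C1*cos(x)^(sqrt(3))


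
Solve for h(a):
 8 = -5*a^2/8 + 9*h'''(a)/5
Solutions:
 h(a) = C1 + C2*a + C3*a^2 + 5*a^5/864 + 20*a^3/27


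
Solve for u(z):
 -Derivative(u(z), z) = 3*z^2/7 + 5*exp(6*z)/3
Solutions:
 u(z) = C1 - z^3/7 - 5*exp(6*z)/18


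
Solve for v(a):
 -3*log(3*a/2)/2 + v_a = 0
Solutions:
 v(a) = C1 + 3*a*log(a)/2 - 3*a/2 - 3*a*log(2)/2 + 3*a*log(3)/2


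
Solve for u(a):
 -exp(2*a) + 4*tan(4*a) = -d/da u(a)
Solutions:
 u(a) = C1 + exp(2*a)/2 + log(cos(4*a))


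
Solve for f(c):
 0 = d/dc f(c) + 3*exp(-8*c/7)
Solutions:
 f(c) = C1 + 21*exp(-8*c/7)/8


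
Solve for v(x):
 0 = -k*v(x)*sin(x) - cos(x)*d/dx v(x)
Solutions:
 v(x) = C1*exp(k*log(cos(x)))


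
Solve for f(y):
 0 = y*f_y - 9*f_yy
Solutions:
 f(y) = C1 + C2*erfi(sqrt(2)*y/6)


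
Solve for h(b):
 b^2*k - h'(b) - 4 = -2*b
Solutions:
 h(b) = C1 + b^3*k/3 + b^2 - 4*b


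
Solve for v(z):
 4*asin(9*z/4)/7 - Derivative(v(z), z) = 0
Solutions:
 v(z) = C1 + 4*z*asin(9*z/4)/7 + 4*sqrt(16 - 81*z^2)/63


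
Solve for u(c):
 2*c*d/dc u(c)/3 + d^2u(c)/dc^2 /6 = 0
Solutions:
 u(c) = C1 + C2*erf(sqrt(2)*c)


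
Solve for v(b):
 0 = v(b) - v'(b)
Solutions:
 v(b) = C1*exp(b)


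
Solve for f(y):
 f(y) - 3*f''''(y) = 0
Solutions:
 f(y) = C1*exp(-3^(3/4)*y/3) + C2*exp(3^(3/4)*y/3) + C3*sin(3^(3/4)*y/3) + C4*cos(3^(3/4)*y/3)


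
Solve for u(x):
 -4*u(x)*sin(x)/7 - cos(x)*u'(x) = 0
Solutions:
 u(x) = C1*cos(x)^(4/7)


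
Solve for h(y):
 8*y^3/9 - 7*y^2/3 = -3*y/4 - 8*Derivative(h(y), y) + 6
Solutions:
 h(y) = C1 - y^4/36 + 7*y^3/72 - 3*y^2/64 + 3*y/4


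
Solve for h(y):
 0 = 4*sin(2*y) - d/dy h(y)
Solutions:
 h(y) = C1 - 2*cos(2*y)


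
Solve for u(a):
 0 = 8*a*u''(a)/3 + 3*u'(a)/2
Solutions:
 u(a) = C1 + C2*a^(7/16)


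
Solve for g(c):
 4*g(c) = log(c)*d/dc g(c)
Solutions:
 g(c) = C1*exp(4*li(c))


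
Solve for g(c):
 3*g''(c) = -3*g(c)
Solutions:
 g(c) = C1*sin(c) + C2*cos(c)


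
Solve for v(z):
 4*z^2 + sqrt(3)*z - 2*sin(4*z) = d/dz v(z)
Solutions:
 v(z) = C1 + 4*z^3/3 + sqrt(3)*z^2/2 + cos(4*z)/2


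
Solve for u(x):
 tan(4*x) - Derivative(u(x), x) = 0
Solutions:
 u(x) = C1 - log(cos(4*x))/4


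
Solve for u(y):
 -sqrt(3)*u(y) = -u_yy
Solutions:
 u(y) = C1*exp(-3^(1/4)*y) + C2*exp(3^(1/4)*y)


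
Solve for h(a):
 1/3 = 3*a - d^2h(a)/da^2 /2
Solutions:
 h(a) = C1 + C2*a + a^3 - a^2/3


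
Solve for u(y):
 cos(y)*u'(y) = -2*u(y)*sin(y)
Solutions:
 u(y) = C1*cos(y)^2


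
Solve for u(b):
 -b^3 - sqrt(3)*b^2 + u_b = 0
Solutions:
 u(b) = C1 + b^4/4 + sqrt(3)*b^3/3


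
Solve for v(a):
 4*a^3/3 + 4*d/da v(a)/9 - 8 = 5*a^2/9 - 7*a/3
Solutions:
 v(a) = C1 - 3*a^4/4 + 5*a^3/12 - 21*a^2/8 + 18*a


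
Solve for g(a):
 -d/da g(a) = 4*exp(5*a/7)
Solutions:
 g(a) = C1 - 28*exp(5*a/7)/5


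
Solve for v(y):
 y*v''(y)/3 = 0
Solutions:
 v(y) = C1 + C2*y


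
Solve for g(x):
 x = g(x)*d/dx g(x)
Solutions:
 g(x) = -sqrt(C1 + x^2)
 g(x) = sqrt(C1 + x^2)


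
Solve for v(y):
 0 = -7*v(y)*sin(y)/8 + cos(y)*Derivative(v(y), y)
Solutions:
 v(y) = C1/cos(y)^(7/8)


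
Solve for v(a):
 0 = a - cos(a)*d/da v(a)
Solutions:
 v(a) = C1 + Integral(a/cos(a), a)


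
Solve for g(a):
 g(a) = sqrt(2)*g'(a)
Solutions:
 g(a) = C1*exp(sqrt(2)*a/2)


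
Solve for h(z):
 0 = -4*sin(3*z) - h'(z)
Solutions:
 h(z) = C1 + 4*cos(3*z)/3


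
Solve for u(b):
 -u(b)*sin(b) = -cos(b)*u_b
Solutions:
 u(b) = C1/cos(b)


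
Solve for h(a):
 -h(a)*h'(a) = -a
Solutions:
 h(a) = -sqrt(C1 + a^2)
 h(a) = sqrt(C1 + a^2)


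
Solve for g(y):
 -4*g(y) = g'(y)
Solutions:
 g(y) = C1*exp(-4*y)


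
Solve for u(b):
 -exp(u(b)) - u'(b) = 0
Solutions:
 u(b) = log(1/(C1 + b))


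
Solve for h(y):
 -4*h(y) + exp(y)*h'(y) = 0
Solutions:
 h(y) = C1*exp(-4*exp(-y))


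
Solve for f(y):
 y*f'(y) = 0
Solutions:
 f(y) = C1


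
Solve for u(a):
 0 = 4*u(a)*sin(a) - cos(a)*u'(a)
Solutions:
 u(a) = C1/cos(a)^4


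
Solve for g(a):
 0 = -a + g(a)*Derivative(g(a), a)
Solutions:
 g(a) = -sqrt(C1 + a^2)
 g(a) = sqrt(C1 + a^2)


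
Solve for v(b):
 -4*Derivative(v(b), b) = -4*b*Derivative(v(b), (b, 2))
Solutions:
 v(b) = C1 + C2*b^2


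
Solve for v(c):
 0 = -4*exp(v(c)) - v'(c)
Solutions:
 v(c) = log(1/(C1 + 4*c))


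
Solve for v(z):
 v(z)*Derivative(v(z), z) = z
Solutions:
 v(z) = -sqrt(C1 + z^2)
 v(z) = sqrt(C1 + z^2)


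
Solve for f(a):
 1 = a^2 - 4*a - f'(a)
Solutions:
 f(a) = C1 + a^3/3 - 2*a^2 - a


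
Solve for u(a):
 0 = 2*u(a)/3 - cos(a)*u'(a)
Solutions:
 u(a) = C1*(sin(a) + 1)^(1/3)/(sin(a) - 1)^(1/3)


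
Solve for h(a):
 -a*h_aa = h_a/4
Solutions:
 h(a) = C1 + C2*a^(3/4)


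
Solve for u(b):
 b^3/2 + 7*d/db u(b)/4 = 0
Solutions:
 u(b) = C1 - b^4/14


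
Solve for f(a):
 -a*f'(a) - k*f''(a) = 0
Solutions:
 f(a) = C1 + C2*sqrt(k)*erf(sqrt(2)*a*sqrt(1/k)/2)


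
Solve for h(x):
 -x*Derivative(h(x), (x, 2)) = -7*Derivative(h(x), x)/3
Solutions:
 h(x) = C1 + C2*x^(10/3)


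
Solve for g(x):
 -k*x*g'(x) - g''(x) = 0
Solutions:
 g(x) = Piecewise((-sqrt(2)*sqrt(pi)*C1*erf(sqrt(2)*sqrt(k)*x/2)/(2*sqrt(k)) - C2, (k > 0) | (k < 0)), (-C1*x - C2, True))


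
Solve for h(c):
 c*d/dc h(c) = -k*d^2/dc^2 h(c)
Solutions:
 h(c) = C1 + C2*sqrt(k)*erf(sqrt(2)*c*sqrt(1/k)/2)


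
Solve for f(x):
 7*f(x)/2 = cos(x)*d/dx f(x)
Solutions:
 f(x) = C1*(sin(x) + 1)^(7/4)/(sin(x) - 1)^(7/4)


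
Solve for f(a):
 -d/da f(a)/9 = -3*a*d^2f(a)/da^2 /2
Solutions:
 f(a) = C1 + C2*a^(29/27)


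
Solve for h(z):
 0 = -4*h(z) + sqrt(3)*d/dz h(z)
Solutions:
 h(z) = C1*exp(4*sqrt(3)*z/3)


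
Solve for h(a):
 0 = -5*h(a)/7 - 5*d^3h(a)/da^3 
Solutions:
 h(a) = C3*exp(-7^(2/3)*a/7) + (C1*sin(sqrt(3)*7^(2/3)*a/14) + C2*cos(sqrt(3)*7^(2/3)*a/14))*exp(7^(2/3)*a/14)


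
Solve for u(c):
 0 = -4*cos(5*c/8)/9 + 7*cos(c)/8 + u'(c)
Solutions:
 u(c) = C1 + 32*sin(5*c/8)/45 - 7*sin(c)/8


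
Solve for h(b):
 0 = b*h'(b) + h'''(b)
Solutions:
 h(b) = C1 + Integral(C2*airyai(-b) + C3*airybi(-b), b)


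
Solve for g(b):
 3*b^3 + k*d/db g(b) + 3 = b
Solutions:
 g(b) = C1 - 3*b^4/(4*k) + b^2/(2*k) - 3*b/k


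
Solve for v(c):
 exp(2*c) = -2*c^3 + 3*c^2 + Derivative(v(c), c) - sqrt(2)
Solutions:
 v(c) = C1 + c^4/2 - c^3 + sqrt(2)*c + exp(2*c)/2


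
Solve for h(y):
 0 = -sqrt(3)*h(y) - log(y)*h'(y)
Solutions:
 h(y) = C1*exp(-sqrt(3)*li(y))


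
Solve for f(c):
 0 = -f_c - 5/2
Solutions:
 f(c) = C1 - 5*c/2


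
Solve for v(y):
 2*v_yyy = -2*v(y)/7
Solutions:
 v(y) = C3*exp(-7^(2/3)*y/7) + (C1*sin(sqrt(3)*7^(2/3)*y/14) + C2*cos(sqrt(3)*7^(2/3)*y/14))*exp(7^(2/3)*y/14)


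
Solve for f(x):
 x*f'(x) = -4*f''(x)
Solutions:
 f(x) = C1 + C2*erf(sqrt(2)*x/4)


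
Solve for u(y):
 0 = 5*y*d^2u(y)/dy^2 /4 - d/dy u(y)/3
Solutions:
 u(y) = C1 + C2*y^(19/15)


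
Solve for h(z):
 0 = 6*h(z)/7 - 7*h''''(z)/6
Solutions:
 h(z) = C1*exp(-sqrt(42)*z/7) + C2*exp(sqrt(42)*z/7) + C3*sin(sqrt(42)*z/7) + C4*cos(sqrt(42)*z/7)


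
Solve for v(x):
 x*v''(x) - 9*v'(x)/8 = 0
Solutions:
 v(x) = C1 + C2*x^(17/8)


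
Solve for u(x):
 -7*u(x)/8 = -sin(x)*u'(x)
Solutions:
 u(x) = C1*(cos(x) - 1)^(7/16)/(cos(x) + 1)^(7/16)


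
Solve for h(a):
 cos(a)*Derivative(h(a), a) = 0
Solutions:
 h(a) = C1


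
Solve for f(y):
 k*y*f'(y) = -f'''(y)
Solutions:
 f(y) = C1 + Integral(C2*airyai(y*(-k)^(1/3)) + C3*airybi(y*(-k)^(1/3)), y)


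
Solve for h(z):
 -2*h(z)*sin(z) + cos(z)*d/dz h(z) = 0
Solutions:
 h(z) = C1/cos(z)^2


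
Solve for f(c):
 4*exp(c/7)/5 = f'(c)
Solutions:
 f(c) = C1 + 28*exp(c/7)/5


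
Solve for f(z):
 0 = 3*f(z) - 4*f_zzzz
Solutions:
 f(z) = C1*exp(-sqrt(2)*3^(1/4)*z/2) + C2*exp(sqrt(2)*3^(1/4)*z/2) + C3*sin(sqrt(2)*3^(1/4)*z/2) + C4*cos(sqrt(2)*3^(1/4)*z/2)


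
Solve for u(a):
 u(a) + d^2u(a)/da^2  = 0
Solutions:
 u(a) = C1*sin(a) + C2*cos(a)


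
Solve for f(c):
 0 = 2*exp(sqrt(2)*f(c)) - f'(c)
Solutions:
 f(c) = sqrt(2)*(2*log(-1/(C1 + 2*c)) - log(2))/4


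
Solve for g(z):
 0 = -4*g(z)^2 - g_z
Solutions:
 g(z) = 1/(C1 + 4*z)


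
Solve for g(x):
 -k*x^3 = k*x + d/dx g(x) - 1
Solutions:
 g(x) = C1 - k*x^4/4 - k*x^2/2 + x


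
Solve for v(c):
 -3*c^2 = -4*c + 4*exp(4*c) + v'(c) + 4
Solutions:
 v(c) = C1 - c^3 + 2*c^2 - 4*c - exp(4*c)


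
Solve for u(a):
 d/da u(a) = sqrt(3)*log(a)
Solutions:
 u(a) = C1 + sqrt(3)*a*log(a) - sqrt(3)*a


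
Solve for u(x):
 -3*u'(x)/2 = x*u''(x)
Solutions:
 u(x) = C1 + C2/sqrt(x)


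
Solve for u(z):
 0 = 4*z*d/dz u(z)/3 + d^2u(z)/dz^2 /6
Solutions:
 u(z) = C1 + C2*erf(2*z)


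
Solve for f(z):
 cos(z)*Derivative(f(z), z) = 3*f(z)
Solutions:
 f(z) = C1*(sin(z) + 1)^(3/2)/(sin(z) - 1)^(3/2)


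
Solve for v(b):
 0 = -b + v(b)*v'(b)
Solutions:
 v(b) = -sqrt(C1 + b^2)
 v(b) = sqrt(C1 + b^2)


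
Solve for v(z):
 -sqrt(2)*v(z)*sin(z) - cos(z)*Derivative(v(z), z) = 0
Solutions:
 v(z) = C1*cos(z)^(sqrt(2))


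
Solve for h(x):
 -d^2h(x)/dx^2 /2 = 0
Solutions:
 h(x) = C1 + C2*x


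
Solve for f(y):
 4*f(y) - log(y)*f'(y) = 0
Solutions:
 f(y) = C1*exp(4*li(y))


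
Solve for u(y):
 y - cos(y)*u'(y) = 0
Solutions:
 u(y) = C1 + Integral(y/cos(y), y)


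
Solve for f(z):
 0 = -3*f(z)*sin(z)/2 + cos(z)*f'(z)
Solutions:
 f(z) = C1/cos(z)^(3/2)


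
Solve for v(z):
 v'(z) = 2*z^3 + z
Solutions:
 v(z) = C1 + z^4/2 + z^2/2


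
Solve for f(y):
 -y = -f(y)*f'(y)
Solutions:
 f(y) = -sqrt(C1 + y^2)
 f(y) = sqrt(C1 + y^2)


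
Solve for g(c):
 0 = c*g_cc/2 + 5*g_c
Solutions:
 g(c) = C1 + C2/c^9


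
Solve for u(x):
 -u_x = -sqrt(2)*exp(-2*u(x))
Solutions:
 u(x) = log(-sqrt(C1 + 2*sqrt(2)*x))
 u(x) = log(C1 + 2*sqrt(2)*x)/2


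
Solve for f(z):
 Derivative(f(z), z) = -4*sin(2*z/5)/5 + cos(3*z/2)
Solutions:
 f(z) = C1 + 2*sin(3*z/2)/3 + 2*cos(2*z/5)


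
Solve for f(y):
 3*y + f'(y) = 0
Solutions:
 f(y) = C1 - 3*y^2/2


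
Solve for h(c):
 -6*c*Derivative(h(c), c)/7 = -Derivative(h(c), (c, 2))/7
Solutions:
 h(c) = C1 + C2*erfi(sqrt(3)*c)


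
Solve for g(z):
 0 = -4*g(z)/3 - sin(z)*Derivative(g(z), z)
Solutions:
 g(z) = C1*(cos(z) + 1)^(2/3)/(cos(z) - 1)^(2/3)


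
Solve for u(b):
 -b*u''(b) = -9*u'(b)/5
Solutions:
 u(b) = C1 + C2*b^(14/5)


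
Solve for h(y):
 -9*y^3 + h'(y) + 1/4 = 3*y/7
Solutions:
 h(y) = C1 + 9*y^4/4 + 3*y^2/14 - y/4


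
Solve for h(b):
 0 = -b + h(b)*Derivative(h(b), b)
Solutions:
 h(b) = -sqrt(C1 + b^2)
 h(b) = sqrt(C1 + b^2)


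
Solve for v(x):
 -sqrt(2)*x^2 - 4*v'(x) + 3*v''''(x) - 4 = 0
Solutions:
 v(x) = C1 + C4*exp(6^(2/3)*x/3) - sqrt(2)*x^3/12 - x + (C2*sin(2^(2/3)*3^(1/6)*x/2) + C3*cos(2^(2/3)*3^(1/6)*x/2))*exp(-6^(2/3)*x/6)


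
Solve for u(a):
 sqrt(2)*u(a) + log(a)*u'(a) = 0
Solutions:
 u(a) = C1*exp(-sqrt(2)*li(a))


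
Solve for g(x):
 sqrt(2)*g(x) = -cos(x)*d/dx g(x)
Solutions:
 g(x) = C1*(sin(x) - 1)^(sqrt(2)/2)/(sin(x) + 1)^(sqrt(2)/2)


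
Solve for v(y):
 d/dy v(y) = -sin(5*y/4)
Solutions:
 v(y) = C1 + 4*cos(5*y/4)/5


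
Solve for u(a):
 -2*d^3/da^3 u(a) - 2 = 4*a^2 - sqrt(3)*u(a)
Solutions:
 u(a) = C3*exp(2^(2/3)*3^(1/6)*a/2) + 4*sqrt(3)*a^2/3 + (C1*sin(6^(2/3)*a/4) + C2*cos(6^(2/3)*a/4))*exp(-2^(2/3)*3^(1/6)*a/4) + 2*sqrt(3)/3


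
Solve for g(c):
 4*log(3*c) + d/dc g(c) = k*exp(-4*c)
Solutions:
 g(c) = C1 - 4*c*log(c) + 4*c*(1 - log(3)) - k*exp(-4*c)/4


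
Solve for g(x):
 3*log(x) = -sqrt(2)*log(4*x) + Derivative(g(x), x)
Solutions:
 g(x) = C1 + sqrt(2)*x*log(x) + 3*x*log(x) - 3*x - sqrt(2)*x + 2*sqrt(2)*x*log(2)


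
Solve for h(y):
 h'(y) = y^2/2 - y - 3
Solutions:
 h(y) = C1 + y^3/6 - y^2/2 - 3*y


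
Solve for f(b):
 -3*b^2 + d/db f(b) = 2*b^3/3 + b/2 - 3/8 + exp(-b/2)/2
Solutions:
 f(b) = C1 + b^4/6 + b^3 + b^2/4 - 3*b/8 - 1/sqrt(exp(b))


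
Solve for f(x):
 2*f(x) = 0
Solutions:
 f(x) = 0


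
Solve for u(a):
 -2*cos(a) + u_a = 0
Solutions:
 u(a) = C1 + 2*sin(a)


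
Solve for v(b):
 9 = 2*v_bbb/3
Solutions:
 v(b) = C1 + C2*b + C3*b^2 + 9*b^3/4


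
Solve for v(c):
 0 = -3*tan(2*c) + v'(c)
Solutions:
 v(c) = C1 - 3*log(cos(2*c))/2


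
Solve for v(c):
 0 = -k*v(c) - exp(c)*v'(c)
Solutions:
 v(c) = C1*exp(k*exp(-c))


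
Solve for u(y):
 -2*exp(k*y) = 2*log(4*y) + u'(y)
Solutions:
 u(y) = C1 - 2*y*log(y) + 2*y*(1 - 2*log(2)) + Piecewise((-2*exp(k*y)/k, Ne(k, 0)), (-2*y, True))


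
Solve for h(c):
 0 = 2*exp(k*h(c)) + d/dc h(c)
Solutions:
 h(c) = Piecewise((log(1/(C1*k + 2*c*k))/k, Ne(k, 0)), (nan, True))
 h(c) = Piecewise((C1 - 2*c, Eq(k, 0)), (nan, True))


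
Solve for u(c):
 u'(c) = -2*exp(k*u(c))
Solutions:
 u(c) = Piecewise((log(1/(C1*k + 2*c*k))/k, Ne(k, 0)), (nan, True))
 u(c) = Piecewise((C1 - 2*c, Eq(k, 0)), (nan, True))


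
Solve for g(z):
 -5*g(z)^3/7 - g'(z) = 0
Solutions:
 g(z) = -sqrt(14)*sqrt(-1/(C1 - 5*z))/2
 g(z) = sqrt(14)*sqrt(-1/(C1 - 5*z))/2


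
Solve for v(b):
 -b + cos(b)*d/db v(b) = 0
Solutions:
 v(b) = C1 + Integral(b/cos(b), b)


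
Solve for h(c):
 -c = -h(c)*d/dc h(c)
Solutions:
 h(c) = -sqrt(C1 + c^2)
 h(c) = sqrt(C1 + c^2)


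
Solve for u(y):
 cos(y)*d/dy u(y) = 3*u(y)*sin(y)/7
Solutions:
 u(y) = C1/cos(y)^(3/7)


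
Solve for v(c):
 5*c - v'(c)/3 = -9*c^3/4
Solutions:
 v(c) = C1 + 27*c^4/16 + 15*c^2/2


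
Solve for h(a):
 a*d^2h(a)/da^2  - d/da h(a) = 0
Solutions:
 h(a) = C1 + C2*a^2


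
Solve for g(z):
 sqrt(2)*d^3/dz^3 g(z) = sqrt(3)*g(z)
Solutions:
 g(z) = C3*exp(2^(5/6)*3^(1/6)*z/2) + (C1*sin(2^(5/6)*3^(2/3)*z/4) + C2*cos(2^(5/6)*3^(2/3)*z/4))*exp(-2^(5/6)*3^(1/6)*z/4)


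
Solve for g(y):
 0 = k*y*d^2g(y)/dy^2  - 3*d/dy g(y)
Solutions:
 g(y) = C1 + y^(((re(k) + 3)*re(k) + im(k)^2)/(re(k)^2 + im(k)^2))*(C2*sin(3*log(y)*Abs(im(k))/(re(k)^2 + im(k)^2)) + C3*cos(3*log(y)*im(k)/(re(k)^2 + im(k)^2)))


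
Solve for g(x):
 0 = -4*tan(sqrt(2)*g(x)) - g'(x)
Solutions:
 g(x) = sqrt(2)*(pi - asin(C1*exp(-4*sqrt(2)*x)))/2
 g(x) = sqrt(2)*asin(C1*exp(-4*sqrt(2)*x))/2


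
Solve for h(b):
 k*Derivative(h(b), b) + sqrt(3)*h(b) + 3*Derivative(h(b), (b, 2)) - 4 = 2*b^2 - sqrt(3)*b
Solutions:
 h(b) = C1*exp(b*(-k + sqrt(k^2 - 12*sqrt(3)))/6) + C2*exp(-b*(k + sqrt(k^2 - 12*sqrt(3)))/6) + 2*sqrt(3)*b^2/3 - 4*b*k/3 - b + 4*sqrt(3)*k^2/9 + sqrt(3)*k/3 - 4 + 4*sqrt(3)/3


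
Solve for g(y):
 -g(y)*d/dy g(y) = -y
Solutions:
 g(y) = -sqrt(C1 + y^2)
 g(y) = sqrt(C1 + y^2)


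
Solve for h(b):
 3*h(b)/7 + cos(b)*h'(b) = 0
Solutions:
 h(b) = C1*(sin(b) - 1)^(3/14)/(sin(b) + 1)^(3/14)


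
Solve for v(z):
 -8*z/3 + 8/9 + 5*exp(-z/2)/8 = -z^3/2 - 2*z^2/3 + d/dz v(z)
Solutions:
 v(z) = C1 + z^4/8 + 2*z^3/9 - 4*z^2/3 + 8*z/9 - 5*exp(-z/2)/4


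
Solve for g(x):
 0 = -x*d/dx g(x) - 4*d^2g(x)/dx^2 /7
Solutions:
 g(x) = C1 + C2*erf(sqrt(14)*x/4)


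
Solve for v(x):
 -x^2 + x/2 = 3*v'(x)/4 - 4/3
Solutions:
 v(x) = C1 - 4*x^3/9 + x^2/3 + 16*x/9


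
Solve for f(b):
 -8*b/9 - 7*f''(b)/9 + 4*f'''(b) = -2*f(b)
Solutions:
 f(b) = C1*exp(b*(49/(324*sqrt(942726) + 314585)^(1/3) + 14 + (324*sqrt(942726) + 314585)^(1/3))/216)*sin(sqrt(3)*b*(-(324*sqrt(942726) + 314585)^(1/3) + 49/(324*sqrt(942726) + 314585)^(1/3))/216) + C2*exp(b*(49/(324*sqrt(942726) + 314585)^(1/3) + 14 + (324*sqrt(942726) + 314585)^(1/3))/216)*cos(sqrt(3)*b*(-(324*sqrt(942726) + 314585)^(1/3) + 49/(324*sqrt(942726) + 314585)^(1/3))/216) + C3*exp(b*(-(324*sqrt(942726) + 314585)^(1/3) - 49/(324*sqrt(942726) + 314585)^(1/3) + 7)/108) + 4*b/9


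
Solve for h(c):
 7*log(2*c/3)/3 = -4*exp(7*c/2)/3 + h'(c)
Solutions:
 h(c) = C1 + 7*c*log(c)/3 + 7*c*(-log(3) - 1 + log(2))/3 + 8*exp(7*c/2)/21


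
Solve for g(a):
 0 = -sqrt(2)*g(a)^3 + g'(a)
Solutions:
 g(a) = -sqrt(2)*sqrt(-1/(C1 + sqrt(2)*a))/2
 g(a) = sqrt(2)*sqrt(-1/(C1 + sqrt(2)*a))/2


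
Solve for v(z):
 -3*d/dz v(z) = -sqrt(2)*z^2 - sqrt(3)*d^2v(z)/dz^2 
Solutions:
 v(z) = C1 + C2*exp(sqrt(3)*z) + sqrt(2)*z^3/9 + sqrt(6)*z^2/9 + 2*sqrt(2)*z/9


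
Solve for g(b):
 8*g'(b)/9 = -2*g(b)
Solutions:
 g(b) = C1*exp(-9*b/4)


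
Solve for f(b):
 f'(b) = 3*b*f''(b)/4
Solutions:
 f(b) = C1 + C2*b^(7/3)


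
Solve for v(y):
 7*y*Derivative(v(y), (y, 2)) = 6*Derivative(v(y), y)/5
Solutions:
 v(y) = C1 + C2*y^(41/35)


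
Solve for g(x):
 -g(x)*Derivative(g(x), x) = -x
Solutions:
 g(x) = -sqrt(C1 + x^2)
 g(x) = sqrt(C1 + x^2)


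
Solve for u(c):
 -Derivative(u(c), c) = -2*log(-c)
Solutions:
 u(c) = C1 + 2*c*log(-c) - 2*c


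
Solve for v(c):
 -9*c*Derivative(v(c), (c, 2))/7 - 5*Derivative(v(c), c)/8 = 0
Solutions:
 v(c) = C1 + C2*c^(37/72)


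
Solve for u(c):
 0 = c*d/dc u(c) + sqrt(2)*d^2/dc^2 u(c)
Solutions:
 u(c) = C1 + C2*erf(2^(1/4)*c/2)


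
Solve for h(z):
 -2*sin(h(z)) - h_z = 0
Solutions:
 h(z) = -acos((-C1 - exp(4*z))/(C1 - exp(4*z))) + 2*pi
 h(z) = acos((-C1 - exp(4*z))/(C1 - exp(4*z)))


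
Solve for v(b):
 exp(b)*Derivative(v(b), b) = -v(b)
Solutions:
 v(b) = C1*exp(exp(-b))


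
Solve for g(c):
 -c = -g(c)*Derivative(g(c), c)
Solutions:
 g(c) = -sqrt(C1 + c^2)
 g(c) = sqrt(C1 + c^2)


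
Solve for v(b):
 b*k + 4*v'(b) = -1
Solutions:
 v(b) = C1 - b^2*k/8 - b/4


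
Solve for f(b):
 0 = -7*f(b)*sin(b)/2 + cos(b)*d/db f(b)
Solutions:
 f(b) = C1/cos(b)^(7/2)


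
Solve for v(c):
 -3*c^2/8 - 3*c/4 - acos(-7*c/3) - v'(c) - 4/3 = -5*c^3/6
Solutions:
 v(c) = C1 + 5*c^4/24 - c^3/8 - 3*c^2/8 - c*acos(-7*c/3) - 4*c/3 - sqrt(9 - 49*c^2)/7


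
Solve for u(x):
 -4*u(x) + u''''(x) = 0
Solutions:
 u(x) = C1*exp(-sqrt(2)*x) + C2*exp(sqrt(2)*x) + C3*sin(sqrt(2)*x) + C4*cos(sqrt(2)*x)


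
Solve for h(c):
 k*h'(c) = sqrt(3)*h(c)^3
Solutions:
 h(c) = -sqrt(2)*sqrt(-k/(C1*k + sqrt(3)*c))/2
 h(c) = sqrt(2)*sqrt(-k/(C1*k + sqrt(3)*c))/2


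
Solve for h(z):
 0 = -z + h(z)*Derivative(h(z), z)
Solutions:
 h(z) = -sqrt(C1 + z^2)
 h(z) = sqrt(C1 + z^2)


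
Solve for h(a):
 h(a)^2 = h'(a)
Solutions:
 h(a) = -1/(C1 + a)


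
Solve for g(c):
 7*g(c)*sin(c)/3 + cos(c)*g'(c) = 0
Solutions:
 g(c) = C1*cos(c)^(7/3)


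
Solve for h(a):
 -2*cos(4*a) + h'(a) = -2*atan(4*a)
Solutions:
 h(a) = C1 - 2*a*atan(4*a) + log(16*a^2 + 1)/4 + sin(4*a)/2


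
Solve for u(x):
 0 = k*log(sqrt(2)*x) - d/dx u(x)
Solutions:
 u(x) = C1 + k*x*log(x) - k*x + k*x*log(2)/2


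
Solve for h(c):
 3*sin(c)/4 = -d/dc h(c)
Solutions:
 h(c) = C1 + 3*cos(c)/4


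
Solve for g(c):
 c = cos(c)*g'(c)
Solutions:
 g(c) = C1 + Integral(c/cos(c), c)


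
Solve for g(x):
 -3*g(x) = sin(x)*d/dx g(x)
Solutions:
 g(x) = C1*(cos(x) + 1)^(3/2)/(cos(x) - 1)^(3/2)


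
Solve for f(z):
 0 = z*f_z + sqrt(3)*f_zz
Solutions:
 f(z) = C1 + C2*erf(sqrt(2)*3^(3/4)*z/6)


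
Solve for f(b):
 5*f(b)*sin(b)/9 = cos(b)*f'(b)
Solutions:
 f(b) = C1/cos(b)^(5/9)


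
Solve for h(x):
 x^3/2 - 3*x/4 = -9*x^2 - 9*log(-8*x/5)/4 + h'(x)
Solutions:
 h(x) = C1 + x^4/8 + 3*x^3 - 3*x^2/8 + 9*x*log(-x)/4 + x*(-3*log(5) - 9/4 + 3*log(10)/4 + 6*log(2))


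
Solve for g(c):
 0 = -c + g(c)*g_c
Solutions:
 g(c) = -sqrt(C1 + c^2)
 g(c) = sqrt(C1 + c^2)


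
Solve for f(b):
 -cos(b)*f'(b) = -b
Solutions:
 f(b) = C1 + Integral(b/cos(b), b)


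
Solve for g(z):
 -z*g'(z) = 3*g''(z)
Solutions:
 g(z) = C1 + C2*erf(sqrt(6)*z/6)


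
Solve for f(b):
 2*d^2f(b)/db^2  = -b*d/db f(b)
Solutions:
 f(b) = C1 + C2*erf(b/2)


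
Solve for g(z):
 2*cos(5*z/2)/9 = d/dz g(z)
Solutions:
 g(z) = C1 + 4*sin(5*z/2)/45


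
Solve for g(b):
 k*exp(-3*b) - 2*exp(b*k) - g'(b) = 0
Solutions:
 g(b) = C1 - k*exp(-3*b)/3 - 2*exp(b*k)/k


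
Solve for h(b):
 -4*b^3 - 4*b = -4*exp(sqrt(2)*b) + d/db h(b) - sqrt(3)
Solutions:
 h(b) = C1 - b^4 - 2*b^2 + sqrt(3)*b + 2*sqrt(2)*exp(sqrt(2)*b)


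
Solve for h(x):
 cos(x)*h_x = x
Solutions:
 h(x) = C1 + Integral(x/cos(x), x)


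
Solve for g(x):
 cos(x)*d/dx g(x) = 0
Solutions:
 g(x) = C1


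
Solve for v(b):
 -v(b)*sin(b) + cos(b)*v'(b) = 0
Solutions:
 v(b) = C1/cos(b)


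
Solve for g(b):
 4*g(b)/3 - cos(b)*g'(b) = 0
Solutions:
 g(b) = C1*(sin(b) + 1)^(2/3)/(sin(b) - 1)^(2/3)


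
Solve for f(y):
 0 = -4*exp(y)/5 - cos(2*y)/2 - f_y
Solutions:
 f(y) = C1 - 4*exp(y)/5 - sin(2*y)/4


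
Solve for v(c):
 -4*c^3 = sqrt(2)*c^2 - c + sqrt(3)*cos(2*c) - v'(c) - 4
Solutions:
 v(c) = C1 + c^4 + sqrt(2)*c^3/3 - c^2/2 - 4*c + sqrt(3)*sin(2*c)/2


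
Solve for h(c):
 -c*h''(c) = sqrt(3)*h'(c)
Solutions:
 h(c) = C1 + C2*c^(1 - sqrt(3))


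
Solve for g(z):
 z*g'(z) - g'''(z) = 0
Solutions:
 g(z) = C1 + Integral(C2*airyai(z) + C3*airybi(z), z)


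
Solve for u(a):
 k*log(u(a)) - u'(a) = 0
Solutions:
 li(u(a)) = C1 + a*k


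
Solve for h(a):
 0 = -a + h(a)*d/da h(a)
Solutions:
 h(a) = -sqrt(C1 + a^2)
 h(a) = sqrt(C1 + a^2)


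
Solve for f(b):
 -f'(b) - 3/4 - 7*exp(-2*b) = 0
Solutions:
 f(b) = C1 - 3*b/4 + 7*exp(-2*b)/2


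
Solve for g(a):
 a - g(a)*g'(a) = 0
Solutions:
 g(a) = -sqrt(C1 + a^2)
 g(a) = sqrt(C1 + a^2)


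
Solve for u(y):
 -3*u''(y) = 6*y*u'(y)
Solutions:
 u(y) = C1 + C2*erf(y)


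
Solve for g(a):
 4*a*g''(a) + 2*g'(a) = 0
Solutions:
 g(a) = C1 + C2*sqrt(a)


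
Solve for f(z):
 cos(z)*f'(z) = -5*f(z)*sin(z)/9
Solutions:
 f(z) = C1*cos(z)^(5/9)


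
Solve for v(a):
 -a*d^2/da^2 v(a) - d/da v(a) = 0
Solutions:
 v(a) = C1 + C2*log(a)


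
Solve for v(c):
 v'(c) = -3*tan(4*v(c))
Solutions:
 v(c) = -asin(C1*exp(-12*c))/4 + pi/4
 v(c) = asin(C1*exp(-12*c))/4


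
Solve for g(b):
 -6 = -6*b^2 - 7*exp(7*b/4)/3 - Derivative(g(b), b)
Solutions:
 g(b) = C1 - 2*b^3 + 6*b - 4*exp(7*b/4)/3


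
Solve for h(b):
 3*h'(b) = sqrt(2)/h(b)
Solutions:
 h(b) = -sqrt(C1 + 6*sqrt(2)*b)/3
 h(b) = sqrt(C1 + 6*sqrt(2)*b)/3


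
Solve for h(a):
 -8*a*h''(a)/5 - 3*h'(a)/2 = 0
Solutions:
 h(a) = C1 + C2*a^(1/16)


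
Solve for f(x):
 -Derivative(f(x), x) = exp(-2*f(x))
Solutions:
 f(x) = log(-sqrt(C1 - 2*x))
 f(x) = log(C1 - 2*x)/2


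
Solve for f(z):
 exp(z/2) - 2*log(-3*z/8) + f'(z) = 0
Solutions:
 f(z) = C1 + 2*z*log(-z) + 2*z*(-3*log(2) - 1 + log(3)) - 2*exp(z/2)


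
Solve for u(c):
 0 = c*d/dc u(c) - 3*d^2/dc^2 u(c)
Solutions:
 u(c) = C1 + C2*erfi(sqrt(6)*c/6)


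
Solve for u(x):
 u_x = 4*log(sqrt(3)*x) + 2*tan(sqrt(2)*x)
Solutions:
 u(x) = C1 + 4*x*log(x) - 4*x + 2*x*log(3) - sqrt(2)*log(cos(sqrt(2)*x))


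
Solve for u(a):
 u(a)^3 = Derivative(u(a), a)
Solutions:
 u(a) = -sqrt(2)*sqrt(-1/(C1 + a))/2
 u(a) = sqrt(2)*sqrt(-1/(C1 + a))/2


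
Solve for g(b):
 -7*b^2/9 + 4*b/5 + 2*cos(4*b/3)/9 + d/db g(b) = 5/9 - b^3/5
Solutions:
 g(b) = C1 - b^4/20 + 7*b^3/27 - 2*b^2/5 + 5*b/9 - sin(4*b/3)/6


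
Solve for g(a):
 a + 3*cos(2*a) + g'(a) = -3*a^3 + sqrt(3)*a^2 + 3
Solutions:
 g(a) = C1 - 3*a^4/4 + sqrt(3)*a^3/3 - a^2/2 + 3*a - 3*sin(a)*cos(a)


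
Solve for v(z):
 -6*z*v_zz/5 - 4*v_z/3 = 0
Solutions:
 v(z) = C1 + C2/z^(1/9)


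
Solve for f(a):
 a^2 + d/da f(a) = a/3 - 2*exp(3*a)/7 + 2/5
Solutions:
 f(a) = C1 - a^3/3 + a^2/6 + 2*a/5 - 2*exp(3*a)/21


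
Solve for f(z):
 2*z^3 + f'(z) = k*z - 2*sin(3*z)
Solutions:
 f(z) = C1 + k*z^2/2 - z^4/2 + 2*cos(3*z)/3


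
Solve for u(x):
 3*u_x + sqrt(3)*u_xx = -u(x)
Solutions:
 u(x) = C1*exp(sqrt(3)*x*(-3 + sqrt(9 - 4*sqrt(3)))/6) + C2*exp(-sqrt(3)*x*(sqrt(9 - 4*sqrt(3)) + 3)/6)


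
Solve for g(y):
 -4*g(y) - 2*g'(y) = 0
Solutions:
 g(y) = C1*exp(-2*y)


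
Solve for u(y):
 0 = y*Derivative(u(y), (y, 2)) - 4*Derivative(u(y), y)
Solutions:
 u(y) = C1 + C2*y^5


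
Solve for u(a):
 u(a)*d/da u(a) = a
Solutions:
 u(a) = -sqrt(C1 + a^2)
 u(a) = sqrt(C1 + a^2)


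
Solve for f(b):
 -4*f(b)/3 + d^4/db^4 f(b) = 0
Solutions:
 f(b) = C1*exp(-sqrt(2)*3^(3/4)*b/3) + C2*exp(sqrt(2)*3^(3/4)*b/3) + C3*sin(sqrt(2)*3^(3/4)*b/3) + C4*cos(sqrt(2)*3^(3/4)*b/3)


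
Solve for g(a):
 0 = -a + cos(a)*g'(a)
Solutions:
 g(a) = C1 + Integral(a/cos(a), a)


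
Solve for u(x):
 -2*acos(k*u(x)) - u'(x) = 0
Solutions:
 Integral(1/acos(_y*k), (_y, u(x))) = C1 - 2*x


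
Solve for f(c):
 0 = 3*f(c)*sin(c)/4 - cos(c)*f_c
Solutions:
 f(c) = C1/cos(c)^(3/4)


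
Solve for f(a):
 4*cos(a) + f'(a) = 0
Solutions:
 f(a) = C1 - 4*sin(a)


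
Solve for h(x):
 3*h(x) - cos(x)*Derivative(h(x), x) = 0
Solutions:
 h(x) = C1*(sin(x) + 1)^(3/2)/(sin(x) - 1)^(3/2)


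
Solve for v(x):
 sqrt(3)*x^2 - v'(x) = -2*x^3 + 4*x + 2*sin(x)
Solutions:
 v(x) = C1 + x^4/2 + sqrt(3)*x^3/3 - 2*x^2 + 2*cos(x)


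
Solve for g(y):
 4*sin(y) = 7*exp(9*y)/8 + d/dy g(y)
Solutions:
 g(y) = C1 - 7*exp(9*y)/72 - 4*cos(y)


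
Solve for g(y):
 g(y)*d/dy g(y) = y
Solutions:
 g(y) = -sqrt(C1 + y^2)
 g(y) = sqrt(C1 + y^2)


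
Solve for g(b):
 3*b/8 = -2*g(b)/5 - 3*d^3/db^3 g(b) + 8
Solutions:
 g(b) = C3*exp(-15^(2/3)*2^(1/3)*b/15) - 15*b/16 + (C1*sin(2^(1/3)*3^(1/6)*5^(2/3)*b/10) + C2*cos(2^(1/3)*3^(1/6)*5^(2/3)*b/10))*exp(15^(2/3)*2^(1/3)*b/30) + 20


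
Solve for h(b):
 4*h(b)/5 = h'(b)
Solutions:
 h(b) = C1*exp(4*b/5)


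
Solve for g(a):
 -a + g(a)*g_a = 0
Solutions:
 g(a) = -sqrt(C1 + a^2)
 g(a) = sqrt(C1 + a^2)


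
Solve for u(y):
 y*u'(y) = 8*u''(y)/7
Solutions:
 u(y) = C1 + C2*erfi(sqrt(7)*y/4)


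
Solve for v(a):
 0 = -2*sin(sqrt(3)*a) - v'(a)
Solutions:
 v(a) = C1 + 2*sqrt(3)*cos(sqrt(3)*a)/3


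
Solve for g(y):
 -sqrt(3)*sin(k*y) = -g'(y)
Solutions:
 g(y) = C1 - sqrt(3)*cos(k*y)/k


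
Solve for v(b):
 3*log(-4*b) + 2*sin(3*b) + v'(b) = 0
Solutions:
 v(b) = C1 - 3*b*log(-b) - 6*b*log(2) + 3*b + 2*cos(3*b)/3


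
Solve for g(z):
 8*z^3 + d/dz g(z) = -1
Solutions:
 g(z) = C1 - 2*z^4 - z


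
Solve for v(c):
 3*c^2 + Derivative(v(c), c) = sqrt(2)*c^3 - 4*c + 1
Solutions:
 v(c) = C1 + sqrt(2)*c^4/4 - c^3 - 2*c^2 + c


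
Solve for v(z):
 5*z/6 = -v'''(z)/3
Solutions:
 v(z) = C1 + C2*z + C3*z^2 - 5*z^4/48


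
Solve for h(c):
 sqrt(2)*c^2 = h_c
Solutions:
 h(c) = C1 + sqrt(2)*c^3/3


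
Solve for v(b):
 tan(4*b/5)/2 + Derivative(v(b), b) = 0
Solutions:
 v(b) = C1 + 5*log(cos(4*b/5))/8


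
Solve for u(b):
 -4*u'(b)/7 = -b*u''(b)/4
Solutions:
 u(b) = C1 + C2*b^(23/7)


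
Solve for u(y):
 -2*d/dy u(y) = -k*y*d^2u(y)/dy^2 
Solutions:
 u(y) = C1 + y^(((re(k) + 2)*re(k) + im(k)^2)/(re(k)^2 + im(k)^2))*(C2*sin(2*log(y)*Abs(im(k))/(re(k)^2 + im(k)^2)) + C3*cos(2*log(y)*im(k)/(re(k)^2 + im(k)^2)))


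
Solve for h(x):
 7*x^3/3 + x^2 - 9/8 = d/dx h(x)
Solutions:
 h(x) = C1 + 7*x^4/12 + x^3/3 - 9*x/8


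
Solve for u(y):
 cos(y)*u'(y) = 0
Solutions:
 u(y) = C1


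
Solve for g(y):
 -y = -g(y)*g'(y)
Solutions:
 g(y) = -sqrt(C1 + y^2)
 g(y) = sqrt(C1 + y^2)


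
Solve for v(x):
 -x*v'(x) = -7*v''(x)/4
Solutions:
 v(x) = C1 + C2*erfi(sqrt(14)*x/7)


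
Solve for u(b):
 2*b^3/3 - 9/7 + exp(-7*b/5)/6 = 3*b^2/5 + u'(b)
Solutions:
 u(b) = C1 + b^4/6 - b^3/5 - 9*b/7 - 5*exp(-7*b/5)/42


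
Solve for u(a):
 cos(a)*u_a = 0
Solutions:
 u(a) = C1


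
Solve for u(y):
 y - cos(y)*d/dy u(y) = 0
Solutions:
 u(y) = C1 + Integral(y/cos(y), y)


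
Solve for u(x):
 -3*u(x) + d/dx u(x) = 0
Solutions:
 u(x) = C1*exp(3*x)


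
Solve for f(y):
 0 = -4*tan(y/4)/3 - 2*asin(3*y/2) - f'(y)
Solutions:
 f(y) = C1 - 2*y*asin(3*y/2) - 2*sqrt(4 - 9*y^2)/3 + 16*log(cos(y/4))/3


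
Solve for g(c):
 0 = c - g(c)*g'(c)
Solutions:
 g(c) = -sqrt(C1 + c^2)
 g(c) = sqrt(C1 + c^2)


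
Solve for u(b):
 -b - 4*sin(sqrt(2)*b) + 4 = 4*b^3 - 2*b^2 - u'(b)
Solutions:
 u(b) = C1 + b^4 - 2*b^3/3 + b^2/2 - 4*b - 2*sqrt(2)*cos(sqrt(2)*b)


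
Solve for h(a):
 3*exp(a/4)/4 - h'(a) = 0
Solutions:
 h(a) = C1 + 3*exp(a/4)


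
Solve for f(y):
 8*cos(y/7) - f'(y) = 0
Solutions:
 f(y) = C1 + 56*sin(y/7)


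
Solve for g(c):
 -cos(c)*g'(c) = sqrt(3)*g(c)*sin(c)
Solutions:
 g(c) = C1*cos(c)^(sqrt(3))


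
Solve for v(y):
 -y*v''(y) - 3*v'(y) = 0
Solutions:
 v(y) = C1 + C2/y^2


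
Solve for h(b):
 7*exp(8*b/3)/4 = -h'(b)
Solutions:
 h(b) = C1 - 21*exp(8*b/3)/32


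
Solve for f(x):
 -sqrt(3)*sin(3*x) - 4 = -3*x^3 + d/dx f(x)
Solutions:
 f(x) = C1 + 3*x^4/4 - 4*x + sqrt(3)*cos(3*x)/3


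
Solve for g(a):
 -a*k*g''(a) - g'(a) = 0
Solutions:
 g(a) = C1 + a^(((re(k) - 1)*re(k) + im(k)^2)/(re(k)^2 + im(k)^2))*(C2*sin(log(a)*Abs(im(k))/(re(k)^2 + im(k)^2)) + C3*cos(log(a)*im(k)/(re(k)^2 + im(k)^2)))


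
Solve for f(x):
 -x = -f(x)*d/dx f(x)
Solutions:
 f(x) = -sqrt(C1 + x^2)
 f(x) = sqrt(C1 + x^2)


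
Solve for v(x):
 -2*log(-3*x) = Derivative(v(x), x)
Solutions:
 v(x) = C1 - 2*x*log(-x) + 2*x*(1 - log(3))


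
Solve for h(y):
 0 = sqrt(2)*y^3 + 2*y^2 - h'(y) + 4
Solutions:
 h(y) = C1 + sqrt(2)*y^4/4 + 2*y^3/3 + 4*y


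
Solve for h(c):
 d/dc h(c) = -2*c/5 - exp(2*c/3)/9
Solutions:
 h(c) = C1 - c^2/5 - exp(2*c/3)/6


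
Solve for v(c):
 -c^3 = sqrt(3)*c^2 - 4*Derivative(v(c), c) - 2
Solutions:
 v(c) = C1 + c^4/16 + sqrt(3)*c^3/12 - c/2


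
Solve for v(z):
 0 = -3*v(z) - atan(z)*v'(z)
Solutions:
 v(z) = C1*exp(-3*Integral(1/atan(z), z))


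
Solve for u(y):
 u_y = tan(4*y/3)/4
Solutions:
 u(y) = C1 - 3*log(cos(4*y/3))/16


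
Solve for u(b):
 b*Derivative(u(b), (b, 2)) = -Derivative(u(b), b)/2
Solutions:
 u(b) = C1 + C2*sqrt(b)


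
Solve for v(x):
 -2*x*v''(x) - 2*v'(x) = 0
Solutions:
 v(x) = C1 + C2*log(x)


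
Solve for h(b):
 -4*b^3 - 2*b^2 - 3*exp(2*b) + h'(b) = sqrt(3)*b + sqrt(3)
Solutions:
 h(b) = C1 + b^4 + 2*b^3/3 + sqrt(3)*b^2/2 + sqrt(3)*b + 3*exp(2*b)/2


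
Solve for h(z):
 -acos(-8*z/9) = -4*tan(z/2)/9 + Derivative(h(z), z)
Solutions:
 h(z) = C1 - z*acos(-8*z/9) - sqrt(81 - 64*z^2)/8 - 8*log(cos(z/2))/9


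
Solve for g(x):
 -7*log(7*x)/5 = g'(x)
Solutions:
 g(x) = C1 - 7*x*log(x)/5 - 7*x*log(7)/5 + 7*x/5


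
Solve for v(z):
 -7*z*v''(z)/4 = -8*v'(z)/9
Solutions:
 v(z) = C1 + C2*z^(95/63)


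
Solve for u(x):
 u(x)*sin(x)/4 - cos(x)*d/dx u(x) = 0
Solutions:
 u(x) = C1/cos(x)^(1/4)


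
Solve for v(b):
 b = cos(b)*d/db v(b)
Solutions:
 v(b) = C1 + Integral(b/cos(b), b)


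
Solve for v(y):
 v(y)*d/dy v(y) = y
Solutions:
 v(y) = -sqrt(C1 + y^2)
 v(y) = sqrt(C1 + y^2)


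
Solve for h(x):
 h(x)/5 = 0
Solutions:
 h(x) = 0


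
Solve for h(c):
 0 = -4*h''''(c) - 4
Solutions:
 h(c) = C1 + C2*c + C3*c^2 + C4*c^3 - c^4/24


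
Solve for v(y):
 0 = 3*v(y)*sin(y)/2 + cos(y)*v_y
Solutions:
 v(y) = C1*cos(y)^(3/2)


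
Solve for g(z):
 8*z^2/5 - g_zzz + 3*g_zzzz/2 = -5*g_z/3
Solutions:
 g(z) = C1 + C2*exp(z*(4/(9*sqrt(1945) + 397)^(1/3) + 4 + (9*sqrt(1945) + 397)^(1/3))/18)*sin(sqrt(3)*z*(-(9*sqrt(1945) + 397)^(1/3) + 4/(9*sqrt(1945) + 397)^(1/3))/18) + C3*exp(z*(4/(9*sqrt(1945) + 397)^(1/3) + 4 + (9*sqrt(1945) + 397)^(1/3))/18)*cos(sqrt(3)*z*(-(9*sqrt(1945) + 397)^(1/3) + 4/(9*sqrt(1945) + 397)^(1/3))/18) + C4*exp(z*(-(9*sqrt(1945) + 397)^(1/3) - 4/(9*sqrt(1945) + 397)^(1/3) + 2)/9) - 8*z^3/25 - 144*z/125


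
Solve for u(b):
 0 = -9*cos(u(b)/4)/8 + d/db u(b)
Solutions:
 -9*b/8 - 2*log(sin(u(b)/4) - 1) + 2*log(sin(u(b)/4) + 1) = C1


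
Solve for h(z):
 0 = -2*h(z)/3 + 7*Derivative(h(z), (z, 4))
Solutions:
 h(z) = C1*exp(-2^(1/4)*21^(3/4)*z/21) + C2*exp(2^(1/4)*21^(3/4)*z/21) + C3*sin(2^(1/4)*21^(3/4)*z/21) + C4*cos(2^(1/4)*21^(3/4)*z/21)


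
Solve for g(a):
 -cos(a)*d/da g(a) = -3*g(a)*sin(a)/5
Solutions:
 g(a) = C1/cos(a)^(3/5)


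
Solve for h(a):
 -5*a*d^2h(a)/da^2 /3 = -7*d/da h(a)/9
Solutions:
 h(a) = C1 + C2*a^(22/15)


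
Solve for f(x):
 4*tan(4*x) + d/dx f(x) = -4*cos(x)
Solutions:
 f(x) = C1 + log(cos(4*x)) - 4*sin(x)


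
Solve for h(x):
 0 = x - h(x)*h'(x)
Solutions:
 h(x) = -sqrt(C1 + x^2)
 h(x) = sqrt(C1 + x^2)


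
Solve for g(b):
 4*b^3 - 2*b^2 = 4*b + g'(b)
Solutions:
 g(b) = C1 + b^4 - 2*b^3/3 - 2*b^2


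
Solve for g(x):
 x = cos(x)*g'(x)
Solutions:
 g(x) = C1 + Integral(x/cos(x), x)


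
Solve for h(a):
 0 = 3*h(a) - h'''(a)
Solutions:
 h(a) = C3*exp(3^(1/3)*a) + (C1*sin(3^(5/6)*a/2) + C2*cos(3^(5/6)*a/2))*exp(-3^(1/3)*a/2)


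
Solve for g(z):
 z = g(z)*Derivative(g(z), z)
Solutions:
 g(z) = -sqrt(C1 + z^2)
 g(z) = sqrt(C1 + z^2)


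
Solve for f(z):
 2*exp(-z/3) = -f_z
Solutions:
 f(z) = C1 + 6*exp(-z/3)


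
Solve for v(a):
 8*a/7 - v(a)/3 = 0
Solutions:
 v(a) = 24*a/7


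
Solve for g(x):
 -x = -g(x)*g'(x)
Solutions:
 g(x) = -sqrt(C1 + x^2)
 g(x) = sqrt(C1 + x^2)


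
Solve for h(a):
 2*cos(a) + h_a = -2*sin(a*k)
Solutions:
 h(a) = C1 - 2*sin(a) + 2*cos(a*k)/k


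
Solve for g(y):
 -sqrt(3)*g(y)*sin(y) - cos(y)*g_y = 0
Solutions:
 g(y) = C1*cos(y)^(sqrt(3))


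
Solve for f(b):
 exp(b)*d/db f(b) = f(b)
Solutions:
 f(b) = C1*exp(-exp(-b))


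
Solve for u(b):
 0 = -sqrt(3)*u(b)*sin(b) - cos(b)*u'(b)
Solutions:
 u(b) = C1*cos(b)^(sqrt(3))


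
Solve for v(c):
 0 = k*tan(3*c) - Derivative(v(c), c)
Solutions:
 v(c) = C1 - k*log(cos(3*c))/3


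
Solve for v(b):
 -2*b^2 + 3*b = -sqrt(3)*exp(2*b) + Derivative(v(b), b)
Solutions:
 v(b) = C1 - 2*b^3/3 + 3*b^2/2 + sqrt(3)*exp(2*b)/2


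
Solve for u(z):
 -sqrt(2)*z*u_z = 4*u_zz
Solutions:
 u(z) = C1 + C2*erf(2^(3/4)*z/4)


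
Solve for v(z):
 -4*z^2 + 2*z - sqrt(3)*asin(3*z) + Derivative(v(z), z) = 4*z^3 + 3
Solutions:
 v(z) = C1 + z^4 + 4*z^3/3 - z^2 + 3*z + sqrt(3)*(z*asin(3*z) + sqrt(1 - 9*z^2)/3)


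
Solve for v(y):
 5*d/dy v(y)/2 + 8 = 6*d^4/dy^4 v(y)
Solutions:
 v(y) = C1 + C4*exp(90^(1/3)*y/6) - 16*y/5 + (C2*sin(10^(1/3)*3^(1/6)*y/4) + C3*cos(10^(1/3)*3^(1/6)*y/4))*exp(-90^(1/3)*y/12)


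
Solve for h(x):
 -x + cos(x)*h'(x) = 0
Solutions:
 h(x) = C1 + Integral(x/cos(x), x)


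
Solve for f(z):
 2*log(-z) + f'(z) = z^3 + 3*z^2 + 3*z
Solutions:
 f(z) = C1 + z^4/4 + z^3 + 3*z^2/2 - 2*z*log(-z) + 2*z


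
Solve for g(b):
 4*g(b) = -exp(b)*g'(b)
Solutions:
 g(b) = C1*exp(4*exp(-b))


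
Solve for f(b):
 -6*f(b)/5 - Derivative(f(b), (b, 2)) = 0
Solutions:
 f(b) = C1*sin(sqrt(30)*b/5) + C2*cos(sqrt(30)*b/5)


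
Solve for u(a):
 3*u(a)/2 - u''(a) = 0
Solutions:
 u(a) = C1*exp(-sqrt(6)*a/2) + C2*exp(sqrt(6)*a/2)


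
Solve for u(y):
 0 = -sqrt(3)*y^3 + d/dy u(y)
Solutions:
 u(y) = C1 + sqrt(3)*y^4/4


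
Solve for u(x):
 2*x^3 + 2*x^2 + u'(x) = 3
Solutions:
 u(x) = C1 - x^4/2 - 2*x^3/3 + 3*x


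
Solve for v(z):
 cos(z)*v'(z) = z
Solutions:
 v(z) = C1 + Integral(z/cos(z), z)


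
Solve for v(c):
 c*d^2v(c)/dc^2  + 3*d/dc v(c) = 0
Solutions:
 v(c) = C1 + C2/c^2


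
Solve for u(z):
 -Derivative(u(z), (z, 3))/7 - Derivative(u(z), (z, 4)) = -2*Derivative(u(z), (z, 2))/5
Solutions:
 u(z) = C1 + C2*z + C3*exp(z*(-5 + sqrt(1985))/70) + C4*exp(-z*(5 + sqrt(1985))/70)


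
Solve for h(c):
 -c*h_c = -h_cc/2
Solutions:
 h(c) = C1 + C2*erfi(c)


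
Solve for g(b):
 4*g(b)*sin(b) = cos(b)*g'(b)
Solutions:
 g(b) = C1/cos(b)^4


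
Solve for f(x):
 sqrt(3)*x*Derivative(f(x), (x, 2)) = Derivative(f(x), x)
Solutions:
 f(x) = C1 + C2*x^(sqrt(3)/3 + 1)


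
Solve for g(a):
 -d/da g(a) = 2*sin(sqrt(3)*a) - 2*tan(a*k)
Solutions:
 g(a) = C1 + 2*Piecewise((-log(cos(a*k))/k, Ne(k, 0)), (0, True)) + 2*sqrt(3)*cos(sqrt(3)*a)/3


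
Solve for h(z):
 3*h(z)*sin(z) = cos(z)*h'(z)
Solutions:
 h(z) = C1/cos(z)^3


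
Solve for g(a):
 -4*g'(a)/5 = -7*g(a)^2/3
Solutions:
 g(a) = -12/(C1 + 35*a)


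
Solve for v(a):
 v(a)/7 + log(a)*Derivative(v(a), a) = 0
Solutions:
 v(a) = C1*exp(-li(a)/7)


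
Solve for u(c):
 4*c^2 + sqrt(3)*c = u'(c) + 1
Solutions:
 u(c) = C1 + 4*c^3/3 + sqrt(3)*c^2/2 - c


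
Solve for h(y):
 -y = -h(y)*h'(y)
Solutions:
 h(y) = -sqrt(C1 + y^2)
 h(y) = sqrt(C1 + y^2)


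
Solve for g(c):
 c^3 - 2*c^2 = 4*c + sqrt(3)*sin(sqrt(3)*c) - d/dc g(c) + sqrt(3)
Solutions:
 g(c) = C1 - c^4/4 + 2*c^3/3 + 2*c^2 + sqrt(3)*c - cos(sqrt(3)*c)


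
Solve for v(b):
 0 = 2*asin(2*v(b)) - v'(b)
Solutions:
 Integral(1/asin(2*_y), (_y, v(b))) = C1 + 2*b


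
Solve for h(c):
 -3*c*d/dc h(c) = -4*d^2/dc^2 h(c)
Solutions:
 h(c) = C1 + C2*erfi(sqrt(6)*c/4)


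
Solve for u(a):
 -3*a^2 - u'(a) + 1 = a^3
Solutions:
 u(a) = C1 - a^4/4 - a^3 + a


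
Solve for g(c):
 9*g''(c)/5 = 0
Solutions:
 g(c) = C1 + C2*c


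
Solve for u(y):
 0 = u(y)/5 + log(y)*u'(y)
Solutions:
 u(y) = C1*exp(-li(y)/5)


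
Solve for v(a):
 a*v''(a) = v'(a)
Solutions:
 v(a) = C1 + C2*a^2


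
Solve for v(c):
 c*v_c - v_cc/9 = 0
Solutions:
 v(c) = C1 + C2*erfi(3*sqrt(2)*c/2)


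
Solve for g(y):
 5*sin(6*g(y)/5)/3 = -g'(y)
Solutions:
 5*y/3 + 5*log(cos(6*g(y)/5) - 1)/12 - 5*log(cos(6*g(y)/5) + 1)/12 = C1


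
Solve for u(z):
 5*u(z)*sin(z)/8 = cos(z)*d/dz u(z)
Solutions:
 u(z) = C1/cos(z)^(5/8)


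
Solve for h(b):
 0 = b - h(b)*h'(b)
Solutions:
 h(b) = -sqrt(C1 + b^2)
 h(b) = sqrt(C1 + b^2)


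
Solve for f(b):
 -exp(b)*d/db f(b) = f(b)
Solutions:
 f(b) = C1*exp(exp(-b))


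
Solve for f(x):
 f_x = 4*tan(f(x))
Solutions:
 f(x) = pi - asin(C1*exp(4*x))
 f(x) = asin(C1*exp(4*x))


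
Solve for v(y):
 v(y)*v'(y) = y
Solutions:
 v(y) = -sqrt(C1 + y^2)
 v(y) = sqrt(C1 + y^2)


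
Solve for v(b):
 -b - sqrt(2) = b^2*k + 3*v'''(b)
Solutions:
 v(b) = C1 + C2*b + C3*b^2 - b^5*k/180 - b^4/72 - sqrt(2)*b^3/18


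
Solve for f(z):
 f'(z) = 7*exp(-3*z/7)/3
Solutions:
 f(z) = C1 - 49*exp(-3*z/7)/9


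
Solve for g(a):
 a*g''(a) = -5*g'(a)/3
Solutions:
 g(a) = C1 + C2/a^(2/3)


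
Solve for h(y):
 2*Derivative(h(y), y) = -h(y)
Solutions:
 h(y) = C1*exp(-y/2)


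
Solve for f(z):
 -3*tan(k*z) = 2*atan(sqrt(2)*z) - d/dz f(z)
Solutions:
 f(z) = C1 + 2*z*atan(sqrt(2)*z) + 3*Piecewise((-log(cos(k*z))/k, Ne(k, 0)), (0, True)) - sqrt(2)*log(2*z^2 + 1)/2
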